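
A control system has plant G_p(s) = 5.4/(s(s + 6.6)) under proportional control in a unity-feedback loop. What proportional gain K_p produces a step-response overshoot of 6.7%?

From %OS = 100·exp(−πζ/√(1−ζ²)) = 6.7%, ζ = −ln(0.067)/√(π²+ln²(0.067)) = 0.6522.
Characteristic equation s² + 6.6s + 5.4K_p = 0 gives ζ = 6.6/(2√(5.4K_p)).
Setting ζ = 0.6522: √(5.4K_p) = 6.6/(2·0.6522) = 5.06, so K_p = 25.6/5.4 = 4.74.

K_p = 4.74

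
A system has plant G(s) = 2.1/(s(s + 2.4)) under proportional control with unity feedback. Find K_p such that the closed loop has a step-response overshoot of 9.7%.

From %OS = 100·exp(−πζ/√(1−ζ²)) = 9.7%, ζ = −ln(0.097)/√(π²+ln²(0.097)) = 0.5962.
Characteristic equation s² + 2.4s + 2.1K_p = 0 gives ζ = 2.4/(2√(2.1K_p)).
Setting ζ = 0.5962: √(2.1K_p) = 2.4/(2·0.5962) = 2.013, so K_p = 4.051/2.1 = 1.93.

K_p = 1.93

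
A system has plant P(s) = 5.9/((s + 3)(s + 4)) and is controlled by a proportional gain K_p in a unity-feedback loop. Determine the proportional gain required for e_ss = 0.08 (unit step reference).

K_p = 23.4

Steady-state error for a unit step on this type-0 loop is 1/(1 + K_p·P(0)).
P(0) = 0.4917. Require 1/(1 + K_p·0.4917) = 0.08, so 1 + 0.4917·K_p = 12.5.
K_p = (12.5 − 1)/0.4917 = 23.4.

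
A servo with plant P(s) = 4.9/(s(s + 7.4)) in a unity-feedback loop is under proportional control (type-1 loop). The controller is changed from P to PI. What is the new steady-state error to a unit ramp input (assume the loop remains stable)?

0

The integrator raises the loop to type 2, so K_v → ∞ and e_ss to a ramp is zero.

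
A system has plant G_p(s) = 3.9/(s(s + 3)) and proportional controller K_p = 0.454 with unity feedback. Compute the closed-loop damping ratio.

The closed-loop denominator is s(s+3) + 0.454·3.9 = s² + 3s + 1.771.
Matching s² + 2ζω_n s + ω_n²: ω_n = √1.771 = 1.331 rad/s and 2ζω_n = 3, so ζ = 3/(2·1.331) = 1.13.

ζ = 1.13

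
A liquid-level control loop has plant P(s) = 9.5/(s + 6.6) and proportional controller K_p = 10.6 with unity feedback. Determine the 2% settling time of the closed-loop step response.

Closed-loop transfer function: T(s) = K_p·P(s)/(1 + K_p·P(s)) = 100.7/(s + 6.6 + 100.7) = 100.7/(s + 107.3).
Time constant τ = 1/107.3 = 0.00932 s, so the 2% settling time is about 4τ = 0.0373 s.

T_s ≈ 0.0373 s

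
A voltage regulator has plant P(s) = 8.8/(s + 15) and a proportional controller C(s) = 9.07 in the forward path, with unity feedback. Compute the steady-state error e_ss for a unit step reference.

0.158

The loop is type 0. Static position error constant K_pos = C(0)·P(0) = 9.07·0.5867 = 5.321.
Steady-state error to a unit step: e_ss = 1/(1+K_pos) = 1/6.321 = 0.158.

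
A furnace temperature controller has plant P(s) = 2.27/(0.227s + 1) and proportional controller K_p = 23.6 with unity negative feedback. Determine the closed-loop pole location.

Closed loop: T(s) = K_p·P/(1+K_p·P) = 53.57/(0.227s + 1 + 53.57), with pole at s = −(1 + 53.57)/0.227 = −240.4.

s = -240.4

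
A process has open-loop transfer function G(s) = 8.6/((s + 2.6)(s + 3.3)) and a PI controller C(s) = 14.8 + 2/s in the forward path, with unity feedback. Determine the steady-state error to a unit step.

0

The open loop C(s)G(s) has a pole at the origin (type 1), so the static position error constant is infinite and e_ss = 1/(1+∞) = 0.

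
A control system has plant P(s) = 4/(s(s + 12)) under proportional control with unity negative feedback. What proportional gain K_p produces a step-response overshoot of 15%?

K_p = 33.7

From %OS = 100·exp(−πζ/√(1−ζ²)) = 15%, ζ = −ln(0.15)/√(π²+ln²(0.15)) = 0.5169.
Characteristic equation s² + 12s + 4K_p = 0 gives ζ = 12/(2√(4K_p)).
Setting ζ = 0.5169: √(4K_p) = 12/(2·0.5169) = 11.61, so K_p = 134.7/4 = 33.7.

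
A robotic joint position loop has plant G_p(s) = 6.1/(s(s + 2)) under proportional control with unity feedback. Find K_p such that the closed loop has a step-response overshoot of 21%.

K_p = 0.828

From %OS = 100·exp(−πζ/√(1−ζ²)) = 21%, ζ = −ln(0.21)/√(π²+ln²(0.21)) = 0.4449.
Characteristic equation s² + 2s + 6.1K_p = 0 gives ζ = 2/(2√(6.1K_p)).
Setting ζ = 0.4449: √(6.1K_p) = 2/(2·0.4449) = 2.248, so K_p = 5.052/6.1 = 0.828.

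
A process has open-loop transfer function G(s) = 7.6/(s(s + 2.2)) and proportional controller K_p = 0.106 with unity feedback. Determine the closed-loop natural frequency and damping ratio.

1 + K_p·G(s) = 0 gives s² + 2.2s + 0.8056 = 0.
Matching s² + 2ζω_n s + ω_n²: ω_n = √0.8056 = 0.8976 rad/s and 2ζω_n = 2.2, so ζ = 2.2/(2·0.8976) = 1.23.

ω_n = 0.898 rad/s, ζ = 1.23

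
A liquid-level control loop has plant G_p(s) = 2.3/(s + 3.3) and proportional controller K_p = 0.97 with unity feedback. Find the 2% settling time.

Closed-loop transfer function: T(s) = K_p·G_p(s)/(1 + K_p·G_p(s)) = 2.231/(s + 3.3 + 2.231) = 2.231/(s + 5.531).
Time constant τ = 1/5.531 = 0.1808 s, so the 2% settling time is about 4τ = 0.723 s.

T_s ≈ 0.723 s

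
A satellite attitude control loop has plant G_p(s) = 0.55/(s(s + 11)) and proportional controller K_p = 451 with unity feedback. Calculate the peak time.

T_p = 0.213 s

From 1 + K_pG_p(s) = 0: s² + 11s + 248.1 = 0 ⇒ ω_n = 15.75, ζ = 0.3492.
Damped frequency ω_d = ω_n√(1−ζ²) = 14.76 rad/s, so peak time T_p = π/ω_d = 0.213 s.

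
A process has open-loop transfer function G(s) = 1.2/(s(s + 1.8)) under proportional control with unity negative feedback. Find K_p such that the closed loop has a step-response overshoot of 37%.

From %OS = 100·exp(−πζ/√(1−ζ²)) = 37%, ζ = −ln(0.37)/√(π²+ln²(0.37)) = 0.3017.
Characteristic equation s² + 1.8s + 1.2K_p = 0 gives ζ = 1.8/(2√(1.2K_p)).
Setting ζ = 0.3017: √(1.2K_p) = 1.8/(2·0.3017) = 2.983, so K_p = 8.897/1.2 = 7.41.

K_p = 7.41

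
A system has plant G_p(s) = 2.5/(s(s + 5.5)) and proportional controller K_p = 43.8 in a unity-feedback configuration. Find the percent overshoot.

42.5%

From 1 + K_pG_p(s) = 0: s² + 5.5s + 109.5 = 0 ⇒ ω_n = 10.46, ζ = 0.2628.
%OS = 100·exp(−πζ/√(1−ζ²)) = 100·exp(−π·0.2628/√0.9309) = 42.5%.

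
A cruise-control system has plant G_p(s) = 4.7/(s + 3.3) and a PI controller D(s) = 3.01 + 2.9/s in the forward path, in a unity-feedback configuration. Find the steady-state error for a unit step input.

The open loop D(s)G_p(s) has a pole at the origin (type 1), so the static position error constant is infinite and e_ss = 1/(1+∞) = 0.

0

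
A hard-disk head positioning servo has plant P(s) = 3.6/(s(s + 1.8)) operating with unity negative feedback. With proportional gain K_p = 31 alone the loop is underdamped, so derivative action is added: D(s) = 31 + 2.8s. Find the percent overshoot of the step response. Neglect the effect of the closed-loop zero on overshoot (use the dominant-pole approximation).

11.8%

Forward path: (31 + 2.8s)·3.6/(s(s+1.8)). The closed-loop characteristic equation is s² + (1.8 + 3.6·2.8)s + 3.6·31 = 0.
That is s² + 11.88s + 111.6 = 0, so ω_n = 10.56 rad/s and ζ = 11.88/(2·10.56) = 0.5623.
%OS = 100·exp(−πζ/√(1−ζ²)) = 11.8%.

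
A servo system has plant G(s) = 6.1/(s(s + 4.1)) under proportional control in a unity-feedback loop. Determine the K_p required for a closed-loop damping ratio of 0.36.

K_p = 5.32

Closed-loop characteristic equation: s² + 4.1s + K_p·6.1 = 0.
So ω_n = √(6.1K_p) and 2ζω_n = 4.1, giving ζ = 4.1/(2√(6.1K_p)).
Setting ζ = 0.36: √(6.1K_p) = 4.1/(2·0.36) = 5.694, so K_p = 32.43/6.1 = 5.32.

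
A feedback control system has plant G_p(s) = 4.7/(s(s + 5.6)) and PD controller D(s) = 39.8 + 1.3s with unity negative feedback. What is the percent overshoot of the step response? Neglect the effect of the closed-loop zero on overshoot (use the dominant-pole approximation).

Forward path: (39.8 + 1.3s)·4.7/(s(s+5.6)). The closed-loop characteristic equation is s² + (5.6 + 4.7·1.3)s + 4.7·39.8 = 0.
That is s² + 11.71s + 187.1 = 0, so ω_n = 13.68 rad/s and ζ = 11.71/(2·13.68) = 0.4281.
%OS = 100·exp(−πζ/√(1−ζ²)) = 22.6%.

22.6%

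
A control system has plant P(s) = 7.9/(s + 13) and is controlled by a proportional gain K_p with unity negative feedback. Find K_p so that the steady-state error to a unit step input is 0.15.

K_p = 9.32

For a type-0 loop with proportional control, e_ss = 1/(1 + K_p·P(0)).
P(0) = 0.6077. Require 1/(1 + K_p·0.6077) = 0.15, so 1 + 0.6077·K_p = 6.667.
K_p = (6.667 − 1)/0.6077 = 9.32.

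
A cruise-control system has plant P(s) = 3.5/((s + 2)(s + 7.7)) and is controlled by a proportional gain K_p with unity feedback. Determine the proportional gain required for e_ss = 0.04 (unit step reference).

K_p = 106

For a type-0 loop with proportional control, e_ss = 1/(1 + K_p·P(0)).
P(0) = 0.2273. Require 1/(1 + K_p·0.2273) = 0.04, so 1 + 0.2273·K_p = 25.
K_p = (25 − 1)/0.2273 = 106.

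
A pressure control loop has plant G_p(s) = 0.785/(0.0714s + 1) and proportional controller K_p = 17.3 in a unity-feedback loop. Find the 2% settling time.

Closed loop: T(s) = K_p·G_p/(1+K_p·G_p) = 13.58/(0.0714s + 1 + 13.58), with pole at s = −(1 + 13.58)/0.0714 = −204.2.
τ = 1/204.2 = 0.004897 s, so 2% settling time ≈ 4τ = 0.0196 s.

T_s ≈ 0.0196 s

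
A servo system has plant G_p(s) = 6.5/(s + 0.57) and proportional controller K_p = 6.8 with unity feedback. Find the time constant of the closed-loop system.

τ = 0.0223 s

Closed-loop transfer function: T(s) = K_p·G_p(s)/(1 + K_p·G_p(s)) = 44.2/(s + 0.57 + 44.2) = 44.2/(s + 44.77).
Time constant τ = 1/44.77 = 0.0223 s.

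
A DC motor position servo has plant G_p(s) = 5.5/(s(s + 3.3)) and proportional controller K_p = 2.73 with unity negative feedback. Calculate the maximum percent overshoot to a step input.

From 1 + K_pG_p(s) = 0: s² + 3.3s + 15.02 = 0 ⇒ ω_n = 3.875, ζ = 0.4258.
%OS = 100·exp(−πζ/√(1−ζ²)) = 100·exp(−π·0.4258/√0.8187) = 22.8%.

22.8%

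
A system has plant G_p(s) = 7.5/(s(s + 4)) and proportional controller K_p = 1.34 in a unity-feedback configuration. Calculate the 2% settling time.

T_s ≈ 2 s

The closed-loop denominator s² + 4s + 10.05 gives ω_n = √10.05 = 3.17 and ζ = 4/(2ω_n) = 0.6309.
2% settling time T_s ≈ 4/(ζω_n) = 4/2 = 2 s.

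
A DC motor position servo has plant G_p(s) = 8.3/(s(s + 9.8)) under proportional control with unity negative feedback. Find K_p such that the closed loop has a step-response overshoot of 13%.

K_p = 9.75

From %OS = 100·exp(−πζ/√(1−ζ²)) = 13%, ζ = −ln(0.13)/√(π²+ln²(0.13)) = 0.5446.
Characteristic equation s² + 9.8s + 8.3K_p = 0 gives ζ = 9.8/(2√(8.3K_p)).
Setting ζ = 0.5446: √(8.3K_p) = 9.8/(2·0.5446) = 8.997, so K_p = 80.94/8.3 = 9.75.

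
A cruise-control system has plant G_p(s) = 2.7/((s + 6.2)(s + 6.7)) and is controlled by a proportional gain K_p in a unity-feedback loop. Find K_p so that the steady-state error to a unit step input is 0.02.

K_p = 754

The loop is type 0, so e_ss(step) = 1/(1 + K_pos) with K_pos = K_p·G_p(0).
G_p(0) = 0.065. Require 1/(1 + K_p·0.065) = 0.02, so 1 + 0.065·K_p = 50.
K_p = (50 − 1)/0.065 = 754.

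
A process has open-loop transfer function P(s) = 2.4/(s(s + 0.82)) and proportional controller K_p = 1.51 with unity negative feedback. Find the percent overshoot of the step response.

The closed-loop denominator s² + 0.82s + 3.624 gives ω_n = √3.624 = 1.904 and ζ = 0.82/(2ω_n) = 0.2154.
%OS = 100·exp(−πζ/√(1−ζ²)) = 100·exp(−π·0.2154/√0.9536) = 50%.

50%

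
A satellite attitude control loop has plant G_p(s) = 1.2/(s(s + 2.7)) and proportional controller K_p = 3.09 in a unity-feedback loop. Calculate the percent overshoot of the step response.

Closed-loop characteristic equation: s² + 2.7s + 3.708 = 0, so ω_n = 1.926 rad/s and ζ = 2.7/(2·1.926) = 0.7011.
%OS = 100·exp(−πζ/√(1−ζ²)) = 100·exp(−π·0.7011/√0.5085) = 4.56%.

4.56%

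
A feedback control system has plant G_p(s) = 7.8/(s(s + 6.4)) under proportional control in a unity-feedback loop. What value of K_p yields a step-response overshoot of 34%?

K_p = 12.4

From %OS = 100·exp(−πζ/√(1−ζ²)) = 34%, ζ = −ln(0.34)/√(π²+ln²(0.34)) = 0.3248.
Characteristic equation s² + 6.4s + 7.8K_p = 0 gives ζ = 6.4/(2√(7.8K_p)).
Setting ζ = 0.3248: √(7.8K_p) = 6.4/(2·0.3248) = 9.853, so K_p = 97.08/7.8 = 12.4.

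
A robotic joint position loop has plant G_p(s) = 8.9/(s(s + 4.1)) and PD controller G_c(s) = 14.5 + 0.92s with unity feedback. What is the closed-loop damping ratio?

ζ = 0.541

Forward path: (14.5 + 0.92s)·8.9/(s(s+4.1)). The closed-loop characteristic equation is s² + (4.1 + 8.9·0.92)s + 8.9·14.5 = 0.
That is s² + 12.29s + 129.1 = 0, so ω_n = 11.36 rad/s and ζ = 12.29/(2·11.36) = 0.5408.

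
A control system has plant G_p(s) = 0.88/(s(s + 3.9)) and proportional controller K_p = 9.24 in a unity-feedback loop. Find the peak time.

Closed-loop characteristic equation: s² + 3.9s + 8.131 = 0, so ω_n = 2.852 rad/s and ζ = 3.9/(2·2.852) = 0.6838.
Damped frequency ω_d = ω_n√(1−ζ²) = 2.081 rad/s, so peak time T_p = π/ω_d = 1.51 s.

T_p = 1.51 s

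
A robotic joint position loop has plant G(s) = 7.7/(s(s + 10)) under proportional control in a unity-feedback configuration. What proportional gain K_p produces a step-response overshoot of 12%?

K_p = 10.4

From %OS = 100·exp(−πζ/√(1−ζ²)) = 12%, ζ = −ln(0.12)/√(π²+ln²(0.12)) = 0.5594.
Characteristic equation s² + 10s + 7.7K_p = 0 gives ζ = 10/(2√(7.7K_p)).
Setting ζ = 0.5594: √(7.7K_p) = 10/(2·0.5594) = 8.938, so K_p = 79.89/7.7 = 10.4.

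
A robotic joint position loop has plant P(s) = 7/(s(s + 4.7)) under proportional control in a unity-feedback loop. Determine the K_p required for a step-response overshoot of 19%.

From %OS = 100·exp(−πζ/√(1−ζ²)) = 19%, ζ = −ln(0.19)/√(π²+ln²(0.19)) = 0.4673.
Characteristic equation s² + 4.7s + 7K_p = 0 gives ζ = 4.7/(2√(7K_p)).
Setting ζ = 0.4673: √(7K_p) = 4.7/(2·0.4673) = 5.028, so K_p = 25.28/7 = 3.61.

K_p = 3.61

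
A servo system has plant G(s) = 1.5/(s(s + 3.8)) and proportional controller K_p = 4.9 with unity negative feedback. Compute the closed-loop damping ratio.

1 + K_p·G(s) = 0 gives s² + 3.8s + 7.35 = 0.
Matching s² + 2ζω_n s + ω_n²: ω_n = √7.35 = 2.711 rad/s and 2ζω_n = 3.8, so ζ = 3.8/(2·2.711) = 0.701.

ζ = 0.701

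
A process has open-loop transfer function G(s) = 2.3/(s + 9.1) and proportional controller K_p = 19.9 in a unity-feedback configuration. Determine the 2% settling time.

T_s ≈ 0.0729 s

Closed-loop transfer function: T(s) = K_p·G(s)/(1 + K_p·G(s)) = 45.77/(s + 9.1 + 45.77) = 45.77/(s + 54.87).
Time constant τ = 1/54.87 = 0.01822 s, so the 2% settling time is about 4τ = 0.0729 s.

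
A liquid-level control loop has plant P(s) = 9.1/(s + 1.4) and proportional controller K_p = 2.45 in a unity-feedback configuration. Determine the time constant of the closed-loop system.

τ = 0.0422 s

Closed-loop transfer function: T(s) = K_p·P(s)/(1 + K_p·P(s)) = 22.3/(s + 1.4 + 22.3) = 22.3/(s + 23.7).
Time constant τ = 1/23.7 = 0.0422 s.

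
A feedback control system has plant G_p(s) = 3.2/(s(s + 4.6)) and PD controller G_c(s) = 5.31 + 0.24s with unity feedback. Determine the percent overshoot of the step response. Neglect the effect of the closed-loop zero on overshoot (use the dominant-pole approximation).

Forward path: (5.31 + 0.24s)·3.2/(s(s+4.6)). The closed-loop characteristic equation is s² + (4.6 + 3.2·0.24)s + 3.2·5.31 = 0.
That is s² + 5.368s + 16.99 = 0, so ω_n = 4.122 rad/s and ζ = 5.368/(2·4.122) = 0.6511.
%OS = 100·exp(−πζ/√(1−ζ²)) = 6.75%.

6.75%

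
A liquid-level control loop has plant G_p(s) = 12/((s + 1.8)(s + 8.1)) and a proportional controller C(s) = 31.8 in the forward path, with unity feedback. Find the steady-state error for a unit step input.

0.0368

The loop is type 0. Static position error constant K_pos = C(0)·G_p(0) = 31.8·0.823 = 26.17.
Steady-state error to a unit step: e_ss = 1/(1+K_pos) = 1/27.17 = 0.0368.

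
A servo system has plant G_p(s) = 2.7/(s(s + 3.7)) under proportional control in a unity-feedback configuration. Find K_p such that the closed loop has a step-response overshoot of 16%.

K_p = 4.99

From %OS = 100·exp(−πζ/√(1−ζ²)) = 16%, ζ = −ln(0.16)/√(π²+ln²(0.16)) = 0.5039.
Characteristic equation s² + 3.7s + 2.7K_p = 0 gives ζ = 3.7/(2√(2.7K_p)).
Setting ζ = 0.5039: √(2.7K_p) = 3.7/(2·0.5039) = 3.672, so K_p = 13.48/2.7 = 4.99.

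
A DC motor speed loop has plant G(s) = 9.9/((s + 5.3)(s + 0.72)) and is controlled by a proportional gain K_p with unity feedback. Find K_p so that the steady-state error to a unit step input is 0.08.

K_p = 4.43

The loop is type 0, so e_ss(step) = 1/(1 + K_pos) with K_pos = K_p·G(0).
G(0) = 2.594. Require 1/(1 + K_p·2.594) = 0.08, so 1 + 2.594·K_p = 12.5.
K_p = (12.5 − 1)/2.594 = 4.43.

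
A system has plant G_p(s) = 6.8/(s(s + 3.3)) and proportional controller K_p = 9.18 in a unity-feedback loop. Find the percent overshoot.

From 1 + K_pG_p(s) = 0: s² + 3.3s + 62.42 = 0 ⇒ ω_n = 7.901, ζ = 0.2088.
%OS = 100·exp(−πζ/√(1−ζ²)) = 100·exp(−π·0.2088/√0.9564) = 51.1%.

51.1%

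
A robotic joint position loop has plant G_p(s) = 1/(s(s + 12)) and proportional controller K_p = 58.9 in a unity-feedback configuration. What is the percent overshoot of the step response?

1.95%

From 1 + K_pG_p(s) = 0: s² + 12s + 58.9 = 0 ⇒ ω_n = 7.675, ζ = 0.7818.
%OS = 100·exp(−πζ/√(1−ζ²)) = 100·exp(−π·0.7818/√0.3888) = 1.95%.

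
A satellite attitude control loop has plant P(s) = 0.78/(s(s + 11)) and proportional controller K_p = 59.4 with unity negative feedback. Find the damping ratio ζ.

The closed-loop denominator is s(s+11) + 59.4·0.78 = s² + 11s + 46.33.
Matching s² + 2ζω_n s + ω_n²: ω_n = √46.33 = 6.807 rad/s and 2ζω_n = 11, so ζ = 11/(2·6.807) = 0.808.

ζ = 0.808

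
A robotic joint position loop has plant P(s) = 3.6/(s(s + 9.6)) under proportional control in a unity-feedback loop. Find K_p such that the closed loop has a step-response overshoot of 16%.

From %OS = 100·exp(−πζ/√(1−ζ²)) = 16%, ζ = −ln(0.16)/√(π²+ln²(0.16)) = 0.5039.
Characteristic equation s² + 9.6s + 3.6K_p = 0 gives ζ = 9.6/(2√(3.6K_p)).
Setting ζ = 0.5039: √(3.6K_p) = 9.6/(2·0.5039) = 9.526, so K_p = 90.75/3.6 = 25.2.

K_p = 25.2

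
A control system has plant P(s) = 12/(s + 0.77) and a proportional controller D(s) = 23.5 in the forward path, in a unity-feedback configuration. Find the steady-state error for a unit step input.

The loop is type 0. Static position error constant K_pos = D(0)·P(0) = 23.5·15.58 = 366.2.
Steady-state error to a unit step: e_ss = 1/(1+K_pos) = 1/367.2 = 0.00272.

0.00272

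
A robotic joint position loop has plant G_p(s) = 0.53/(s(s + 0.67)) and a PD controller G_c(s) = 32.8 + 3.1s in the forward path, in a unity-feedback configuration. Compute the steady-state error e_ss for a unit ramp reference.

The loop has one pole at the origin (type 1). Velocity error constant K_v = lim_{s→0} s·G_c(s)G_p(s) = 32.8·0.53/0.67 = 25.95.
Steady-state error to a unit ramp: e_ss = 1/K_v = 0.0385.

0.0385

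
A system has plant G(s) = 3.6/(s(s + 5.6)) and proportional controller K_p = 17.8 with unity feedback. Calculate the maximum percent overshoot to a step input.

30.9%

From 1 + K_pG(s) = 0: s² + 5.6s + 64.08 = 0 ⇒ ω_n = 8.005, ζ = 0.3498.
%OS = 100·exp(−πζ/√(1−ζ²)) = 100·exp(−π·0.3498/√0.8777) = 30.9%.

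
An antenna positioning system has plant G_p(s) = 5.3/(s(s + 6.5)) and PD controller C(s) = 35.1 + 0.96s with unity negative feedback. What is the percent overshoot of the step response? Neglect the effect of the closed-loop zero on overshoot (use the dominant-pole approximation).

22.9%

Forward path: (35.1 + 0.96s)·5.3/(s(s+6.5)). The closed-loop characteristic equation is s² + (6.5 + 5.3·0.96)s + 5.3·35.1 = 0.
That is s² + 11.59s + 186 = 0, so ω_n = 13.64 rad/s and ζ = 11.59/(2·13.64) = 0.4248.
%OS = 100·exp(−πζ/√(1−ζ²)) = 22.9%.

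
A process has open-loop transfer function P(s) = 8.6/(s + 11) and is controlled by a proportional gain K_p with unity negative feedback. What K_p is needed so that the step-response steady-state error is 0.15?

For a type-0 loop with proportional control, e_ss = 1/(1 + K_p·P(0)).
P(0) = 0.7818. Require 1/(1 + K_p·0.7818) = 0.15, so 1 + 0.7818·K_p = 6.667.
K_p = (6.667 − 1)/0.7818 = 7.25.

K_p = 7.25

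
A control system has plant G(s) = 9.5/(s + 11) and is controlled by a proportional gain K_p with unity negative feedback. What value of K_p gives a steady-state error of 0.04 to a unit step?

Steady-state error for a unit step on this type-0 loop is 1/(1 + K_p·G(0)).
G(0) = 0.8636. Require 1/(1 + K_p·0.8636) = 0.04, so 1 + 0.8636·K_p = 25.
K_p = (25 − 1)/0.8636 = 27.8.

K_p = 27.8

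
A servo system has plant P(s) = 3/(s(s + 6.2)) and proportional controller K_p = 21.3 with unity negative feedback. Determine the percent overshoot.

26.7%

From 1 + K_pP(s) = 0: s² + 6.2s + 63.9 = 0 ⇒ ω_n = 7.994, ζ = 0.3878.
%OS = 100·exp(−πζ/√(1−ζ²)) = 100·exp(−π·0.3878/√0.8496) = 26.7%.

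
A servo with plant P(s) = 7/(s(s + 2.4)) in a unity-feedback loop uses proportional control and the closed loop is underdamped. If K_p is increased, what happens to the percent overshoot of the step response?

ζ = 2.4/(2√(7K_p)) decreases as K_p grows; lower damping means more overshoot.

increase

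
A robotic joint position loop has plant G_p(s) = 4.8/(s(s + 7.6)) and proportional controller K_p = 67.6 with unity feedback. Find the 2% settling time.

The closed-loop denominator s² + 7.6s + 324.5 gives ω_n = √324.5 = 18.01 and ζ = 7.6/(2ω_n) = 0.211.
2% settling time T_s ≈ 4/(ζω_n) = 4/3.8 = 1.05 s.

T_s ≈ 1.05 s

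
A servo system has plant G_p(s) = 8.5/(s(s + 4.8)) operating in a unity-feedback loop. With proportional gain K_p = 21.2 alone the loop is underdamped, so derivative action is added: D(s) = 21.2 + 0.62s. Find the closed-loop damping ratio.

ζ = 0.375

Forward path: (21.2 + 0.62s)·8.5/(s(s+4.8)). The closed-loop characteristic equation is s² + (4.8 + 8.5·0.62)s + 8.5·21.2 = 0.
That is s² + 10.07s + 180.2 = 0, so ω_n = 13.42 rad/s and ζ = 10.07/(2·13.42) = 0.3751.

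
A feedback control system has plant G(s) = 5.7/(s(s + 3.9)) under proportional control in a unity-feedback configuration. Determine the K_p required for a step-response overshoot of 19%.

From %OS = 100·exp(−πζ/√(1−ζ²)) = 19%, ζ = −ln(0.19)/√(π²+ln²(0.19)) = 0.4673.
Characteristic equation s² + 3.9s + 5.7K_p = 0 gives ζ = 3.9/(2√(5.7K_p)).
Setting ζ = 0.4673: √(5.7K_p) = 3.9/(2·0.4673) = 4.172, so K_p = 17.41/5.7 = 3.05.

K_p = 3.05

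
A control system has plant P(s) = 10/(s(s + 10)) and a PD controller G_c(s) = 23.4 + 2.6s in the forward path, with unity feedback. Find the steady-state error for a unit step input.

0

The open loop G_c(s)P(s) has a pole at the origin (type 1), so the static position error constant is infinite and e_ss = 1/(1+∞) = 0.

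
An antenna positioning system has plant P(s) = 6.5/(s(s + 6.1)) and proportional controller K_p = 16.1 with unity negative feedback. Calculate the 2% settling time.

The closed-loop denominator s² + 6.1s + 104.7 gives ω_n = √104.7 = 10.23 and ζ = 6.1/(2ω_n) = 0.2981.
2% settling time T_s ≈ 4/(ζω_n) = 4/3.05 = 1.31 s.

T_s ≈ 1.31 s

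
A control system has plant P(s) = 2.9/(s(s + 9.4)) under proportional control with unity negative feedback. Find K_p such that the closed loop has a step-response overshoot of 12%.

K_p = 24.3

From %OS = 100·exp(−πζ/√(1−ζ²)) = 12%, ζ = −ln(0.12)/√(π²+ln²(0.12)) = 0.5594.
Characteristic equation s² + 9.4s + 2.9K_p = 0 gives ζ = 9.4/(2√(2.9K_p)).
Setting ζ = 0.5594: √(2.9K_p) = 9.4/(2·0.5594) = 8.402, so K_p = 70.59/2.9 = 24.3.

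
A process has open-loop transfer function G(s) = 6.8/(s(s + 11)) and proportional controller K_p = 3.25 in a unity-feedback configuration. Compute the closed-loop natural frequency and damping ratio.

With unity feedback the closed-loop characteristic equation is s² + 11s + 3.25·6.8 = s² + 11s + 22.1 = 0.
So ω_n² = 22.1 ⇒ ω_n = 4.701 rad/s, and ζ = 11/(2ω_n) = 1.17.

ω_n = 4.7 rad/s, ζ = 1.17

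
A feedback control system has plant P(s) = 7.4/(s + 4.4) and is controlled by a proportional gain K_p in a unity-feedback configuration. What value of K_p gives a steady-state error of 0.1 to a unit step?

The loop is type 0, so e_ss(step) = 1/(1 + K_pos) with K_pos = K_p·P(0).
P(0) = 1.682. Require 1/(1 + K_p·1.682) = 0.1, so 1 + 1.682·K_p = 10.
K_p = (10 − 1)/1.682 = 5.35.

K_p = 5.35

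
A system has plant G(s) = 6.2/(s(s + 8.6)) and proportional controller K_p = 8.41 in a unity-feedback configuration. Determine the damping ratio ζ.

ζ = 0.595

The closed-loop denominator is s(s+8.6) + 8.41·6.2 = s² + 8.6s + 52.14.
So ω_n² = 52.14 ⇒ ω_n = 7.221 rad/s, and ζ = 8.6/(2ω_n) = 0.595.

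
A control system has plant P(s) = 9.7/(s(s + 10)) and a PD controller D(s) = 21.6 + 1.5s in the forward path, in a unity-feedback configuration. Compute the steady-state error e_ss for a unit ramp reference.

0.0477

The loop has one pole at the origin (type 1). Velocity error constant K_v = lim_{s→0} s·D(s)P(s) = 21.6·9.7/10 = 20.95.
Steady-state error to a unit ramp: e_ss = 1/K_v = 0.0477.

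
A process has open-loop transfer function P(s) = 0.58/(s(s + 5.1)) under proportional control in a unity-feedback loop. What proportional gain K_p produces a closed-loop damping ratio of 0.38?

Closed-loop characteristic equation: s² + 5.1s + K_p·0.58 = 0.
So ω_n = √(0.58K_p) and 2ζω_n = 5.1, giving ζ = 5.1/(2√(0.58K_p)).
Setting ζ = 0.38: √(0.58K_p) = 5.1/(2·0.38) = 6.711, so K_p = 45.03/0.58 = 77.6.

K_p = 77.6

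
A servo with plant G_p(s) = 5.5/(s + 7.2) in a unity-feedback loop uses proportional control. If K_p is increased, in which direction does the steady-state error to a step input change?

e_ss = 1/(1 + K_p·G_p(0)); a larger K_p raises the denominator, so e_ss decreases.

decrease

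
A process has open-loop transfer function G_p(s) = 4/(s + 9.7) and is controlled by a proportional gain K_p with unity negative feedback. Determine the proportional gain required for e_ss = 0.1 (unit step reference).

The loop is type 0, so e_ss(step) = 1/(1 + K_pos) with K_pos = K_p·G_p(0).
G_p(0) = 0.4124. Require 1/(1 + K_p·0.4124) = 0.1, so 1 + 0.4124·K_p = 10.
K_p = (10 − 1)/0.4124 = 21.8.

K_p = 21.8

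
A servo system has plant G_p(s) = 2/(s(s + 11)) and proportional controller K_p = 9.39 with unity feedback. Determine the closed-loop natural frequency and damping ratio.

ω_n = 4.33 rad/s, ζ = 1.27

The closed-loop denominator is s(s+11) + 9.39·2 = s² + 11s + 18.78.
Matching s² + 2ζω_n s + ω_n²: ω_n = √18.78 = 4.334 rad/s and 2ζω_n = 11, so ζ = 11/(2·4.334) = 1.27.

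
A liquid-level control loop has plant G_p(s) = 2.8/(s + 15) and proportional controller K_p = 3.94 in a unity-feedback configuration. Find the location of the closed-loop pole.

Closed-loop transfer function: T(s) = K_p·G_p(s)/(1 + K_p·G_p(s)) = 11.03/(s + 15 + 11.03) = 11.03/(s + 26.03).
The closed-loop pole is at s = −26.03.

s = -26.03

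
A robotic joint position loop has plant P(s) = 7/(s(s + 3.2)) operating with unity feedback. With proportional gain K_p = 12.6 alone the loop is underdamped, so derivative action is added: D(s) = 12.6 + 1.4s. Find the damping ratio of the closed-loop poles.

Forward path: (12.6 + 1.4s)·7/(s(s+3.2)). The closed-loop characteristic equation is s² + (3.2 + 7·1.4)s + 7·12.6 = 0.
That is s² + 13s + 88.2 = 0, so ω_n = 9.391 rad/s and ζ = 13/(2·9.391) = 0.6921.

ζ = 0.692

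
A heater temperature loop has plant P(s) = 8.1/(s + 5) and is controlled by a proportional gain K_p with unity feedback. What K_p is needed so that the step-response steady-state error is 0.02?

K_p = 30.2

Steady-state error for a unit step on this type-0 loop is 1/(1 + K_p·P(0)).
P(0) = 1.62. Require 1/(1 + K_p·1.62) = 0.02, so 1 + 1.62·K_p = 50.
K_p = (50 − 1)/1.62 = 30.2.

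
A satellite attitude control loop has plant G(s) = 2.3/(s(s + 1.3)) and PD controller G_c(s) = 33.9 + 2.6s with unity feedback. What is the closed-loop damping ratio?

ζ = 0.412

Forward path: (33.9 + 2.6s)·2.3/(s(s+1.3)). The closed-loop characteristic equation is s² + (1.3 + 2.3·2.6)s + 2.3·33.9 = 0.
That is s² + 7.28s + 77.97 = 0, so ω_n = 8.83 rad/s and ζ = 7.28/(2·8.83) = 0.4122.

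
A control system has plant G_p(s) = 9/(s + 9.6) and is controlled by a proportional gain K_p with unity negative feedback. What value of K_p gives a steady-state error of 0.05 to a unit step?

K_p = 20.3

Steady-state error for a unit step on this type-0 loop is 1/(1 + K_p·G_p(0)).
G_p(0) = 0.9375. Require 1/(1 + K_p·0.9375) = 0.05, so 1 + 0.9375·K_p = 20.
K_p = (20 − 1)/0.9375 = 20.3.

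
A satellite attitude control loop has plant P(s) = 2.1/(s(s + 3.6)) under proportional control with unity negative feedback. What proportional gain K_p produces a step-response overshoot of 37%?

From %OS = 100·exp(−πζ/√(1−ζ²)) = 37%, ζ = −ln(0.37)/√(π²+ln²(0.37)) = 0.3017.
Characteristic equation s² + 3.6s + 2.1K_p = 0 gives ζ = 3.6/(2√(2.1K_p)).
Setting ζ = 0.3017: √(2.1K_p) = 3.6/(2·0.3017) = 5.966, so K_p = 35.59/2.1 = 16.9.

K_p = 16.9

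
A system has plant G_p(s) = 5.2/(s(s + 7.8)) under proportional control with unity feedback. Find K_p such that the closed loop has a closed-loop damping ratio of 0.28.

Closed-loop characteristic equation: s² + 7.8s + K_p·5.2 = 0.
So ω_n = √(5.2K_p) and 2ζω_n = 7.8, giving ζ = 7.8/(2√(5.2K_p)).
Setting ζ = 0.28: √(5.2K_p) = 7.8/(2·0.28) = 13.93, so K_p = 194/5.2 = 37.3.

K_p = 37.3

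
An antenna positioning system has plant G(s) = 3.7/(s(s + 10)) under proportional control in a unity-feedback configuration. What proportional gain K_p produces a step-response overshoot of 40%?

From %OS = 100·exp(−πζ/√(1−ζ²)) = 40%, ζ = −ln(0.4)/√(π²+ln²(0.4)) = 0.28.
Characteristic equation s² + 10s + 3.7K_p = 0 gives ζ = 10/(2√(3.7K_p)).
Setting ζ = 0.28: √(3.7K_p) = 10/(2·0.28) = 17.86, so K_p = 318.9/3.7 = 86.2.

K_p = 86.2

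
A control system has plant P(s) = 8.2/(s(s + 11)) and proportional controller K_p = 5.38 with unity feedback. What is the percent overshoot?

Closed-loop characteristic equation: s² + 11s + 44.12 = 0, so ω_n = 6.642 rad/s and ζ = 11/(2·6.642) = 0.8281.
%OS = 100·exp(−πζ/√(1−ζ²)) = 100·exp(−π·0.8281/√0.3143) = 0.966%.

0.966%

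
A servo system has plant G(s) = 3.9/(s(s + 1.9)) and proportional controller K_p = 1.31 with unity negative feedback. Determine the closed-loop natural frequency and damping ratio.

The closed-loop denominator is s(s+1.9) + 1.31·3.9 = s² + 1.9s + 5.109.
So ω_n² = 5.109 ⇒ ω_n = 2.26 rad/s, and ζ = 1.9/(2ω_n) = 0.42.

ω_n = 2.26 rad/s, ζ = 0.42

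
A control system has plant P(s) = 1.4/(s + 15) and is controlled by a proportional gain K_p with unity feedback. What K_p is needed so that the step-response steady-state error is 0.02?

For a type-0 loop with proportional control, e_ss = 1/(1 + K_p·P(0)).
P(0) = 0.09333. Require 1/(1 + K_p·0.09333) = 0.02, so 1 + 0.09333·K_p = 50.
K_p = (50 − 1)/0.09333 = 525.

K_p = 525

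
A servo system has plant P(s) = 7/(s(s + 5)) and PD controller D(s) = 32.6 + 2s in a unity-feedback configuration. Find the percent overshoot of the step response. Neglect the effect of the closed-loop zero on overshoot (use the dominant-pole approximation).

Forward path: (32.6 + 2s)·7/(s(s+5)). The closed-loop characteristic equation is s² + (5 + 7·2)s + 7·32.6 = 0.
That is s² + 19s + 228.2 = 0, so ω_n = 15.11 rad/s and ζ = 19/(2·15.11) = 0.6289.
%OS = 100·exp(−πζ/√(1−ζ²)) = 7.88%.

7.88%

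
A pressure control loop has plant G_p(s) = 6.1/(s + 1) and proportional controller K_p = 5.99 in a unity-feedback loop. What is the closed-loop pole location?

s = -37.54

Closed-loop transfer function: T(s) = K_p·G_p(s)/(1 + K_p·G_p(s)) = 36.54/(s + 1 + 36.54) = 36.54/(s + 37.54).
The closed-loop pole is at s = −37.54.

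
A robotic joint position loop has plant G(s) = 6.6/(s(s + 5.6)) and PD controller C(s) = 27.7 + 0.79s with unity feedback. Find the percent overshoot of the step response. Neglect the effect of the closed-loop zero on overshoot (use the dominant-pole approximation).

25.4%

Forward path: (27.7 + 0.79s)·6.6/(s(s+5.6)). The closed-loop characteristic equation is s² + (5.6 + 6.6·0.79)s + 6.6·27.7 = 0.
That is s² + 10.81s + 182.8 = 0, so ω_n = 13.52 rad/s and ζ = 10.81/(2·13.52) = 0.3999.
%OS = 100·exp(−πζ/√(1−ζ²)) = 25.4%.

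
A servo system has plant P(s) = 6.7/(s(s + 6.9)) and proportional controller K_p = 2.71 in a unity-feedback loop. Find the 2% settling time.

T_s ≈ 1.16 s

From 1 + K_pP(s) = 0: s² + 6.9s + 18.16 = 0 ⇒ ω_n = 4.261, ζ = 0.8096.
2% settling time T_s ≈ 4/(ζω_n) = 4/3.45 = 1.16 s.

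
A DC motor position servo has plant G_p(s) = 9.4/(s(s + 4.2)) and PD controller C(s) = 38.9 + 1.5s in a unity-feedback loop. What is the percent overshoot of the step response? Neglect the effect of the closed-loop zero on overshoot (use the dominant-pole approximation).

Forward path: (38.9 + 1.5s)·9.4/(s(s+4.2)). The closed-loop characteristic equation is s² + (4.2 + 9.4·1.5)s + 9.4·38.9 = 0.
That is s² + 18.3s + 365.7 = 0, so ω_n = 19.12 rad/s and ζ = 18.3/(2·19.12) = 0.4785.
%OS = 100·exp(−πζ/√(1−ζ²)) = 18.1%.

18.1%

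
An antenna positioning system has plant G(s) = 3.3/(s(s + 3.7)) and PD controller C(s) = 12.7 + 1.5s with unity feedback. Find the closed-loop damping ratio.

Forward path: (12.7 + 1.5s)·3.3/(s(s+3.7)). The closed-loop characteristic equation is s² + (3.7 + 3.3·1.5)s + 3.3·12.7 = 0.
That is s² + 8.65s + 41.91 = 0, so ω_n = 6.474 rad/s and ζ = 8.65/(2·6.474) = 0.6681.

ζ = 0.668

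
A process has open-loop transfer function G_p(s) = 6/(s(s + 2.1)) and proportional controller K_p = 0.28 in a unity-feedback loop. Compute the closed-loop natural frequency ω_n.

ω_n = 1.3 rad/s

With unity feedback the closed-loop characteristic equation is s² + 2.1s + 0.28·6 = s² + 2.1s + 1.68 = 0.
Matching s² + 2ζω_n s + ω_n²: ω_n = √1.68 = 1.296 rad/s and 2ζω_n = 2.1, so ζ = 2.1/(2·1.296) = 0.81.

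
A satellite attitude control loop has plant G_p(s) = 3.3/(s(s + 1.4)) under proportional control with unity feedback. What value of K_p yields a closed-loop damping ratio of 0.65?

Closed-loop characteristic equation: s² + 1.4s + K_p·3.3 = 0.
So ω_n = √(3.3K_p) and 2ζω_n = 1.4, giving ζ = 1.4/(2√(3.3K_p)).
Setting ζ = 0.65: √(3.3K_p) = 1.4/(2·0.65) = 1.077, so K_p = 1.16/3.3 = 0.351.

K_p = 0.351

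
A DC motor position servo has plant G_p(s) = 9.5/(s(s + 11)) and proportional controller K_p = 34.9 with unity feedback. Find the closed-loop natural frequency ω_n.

1 + K_p·G_p(s) = 0 gives s² + 11s + 331.6 = 0.
So ω_n² = 331.6 ⇒ ω_n = 18.21 rad/s, and ζ = 11/(2ω_n) = 0.302.

ω_n = 18.2 rad/s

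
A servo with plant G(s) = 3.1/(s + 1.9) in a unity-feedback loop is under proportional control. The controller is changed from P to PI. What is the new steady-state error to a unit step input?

Adding integral action puts a pole at s = 0 in the forward path, raising the system type to 1; a type-1 loop has zero steady-state error to a step.

0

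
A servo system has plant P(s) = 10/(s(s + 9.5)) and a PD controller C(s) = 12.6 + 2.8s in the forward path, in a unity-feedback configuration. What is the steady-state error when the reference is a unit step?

The open loop C(s)P(s) has a pole at the origin (type 1), so the static position error constant is infinite and e_ss = 1/(1+∞) = 0.

0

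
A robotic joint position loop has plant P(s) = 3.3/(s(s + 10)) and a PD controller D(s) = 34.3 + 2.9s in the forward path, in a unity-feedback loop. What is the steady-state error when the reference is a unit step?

0

The open loop D(s)P(s) has a pole at the origin (type 1), so the static position error constant is infinite and e_ss = 1/(1+∞) = 0.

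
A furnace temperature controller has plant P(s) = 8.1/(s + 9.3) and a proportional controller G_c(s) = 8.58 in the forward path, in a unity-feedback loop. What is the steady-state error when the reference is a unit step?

0.118

The loop is type 0. Static position error constant K_pos = G_c(0)·P(0) = 8.58·0.871 = 7.473.
Steady-state error to a unit step: e_ss = 1/(1+K_pos) = 1/8.473 = 0.118.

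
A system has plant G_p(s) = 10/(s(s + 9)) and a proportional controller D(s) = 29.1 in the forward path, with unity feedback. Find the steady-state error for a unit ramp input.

0.0309

The loop has one pole at the origin (type 1). Velocity error constant K_v = lim_{s→0} s·D(s)G_p(s) = 29.1·10/9 = 32.33.
Steady-state error to a unit ramp: e_ss = 1/K_v = 0.0309.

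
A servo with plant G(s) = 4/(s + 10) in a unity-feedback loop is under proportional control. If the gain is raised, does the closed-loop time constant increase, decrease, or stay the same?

decrease

Closed-loop pole is at s = −(10+K_p·4); larger K_p moves it further left, so τ = 1/(10+K_p·4) decreases.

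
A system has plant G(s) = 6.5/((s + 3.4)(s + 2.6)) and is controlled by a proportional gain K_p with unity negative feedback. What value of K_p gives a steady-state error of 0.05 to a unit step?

The loop is type 0, so e_ss(step) = 1/(1 + K_pos) with K_pos = K_p·G(0).
G(0) = 0.7353. Require 1/(1 + K_p·0.7353) = 0.05, so 1 + 0.7353·K_p = 20.
K_p = (20 − 1)/0.7353 = 25.8.

K_p = 25.8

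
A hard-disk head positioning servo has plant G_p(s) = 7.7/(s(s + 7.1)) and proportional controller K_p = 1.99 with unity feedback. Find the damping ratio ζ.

ζ = 0.907

With unity feedback the closed-loop characteristic equation is s² + 7.1s + 1.99·7.7 = s² + 7.1s + 15.32 = 0.
Matching s² + 2ζω_n s + ω_n²: ω_n = √15.32 = 3.914 rad/s and 2ζω_n = 7.1, so ζ = 7.1/(2·3.914) = 0.907.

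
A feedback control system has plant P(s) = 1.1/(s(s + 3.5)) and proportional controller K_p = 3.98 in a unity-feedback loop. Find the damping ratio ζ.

ζ = 0.836

The closed-loop denominator is s(s+3.5) + 3.98·1.1 = s² + 3.5s + 4.378.
Matching s² + 2ζω_n s + ω_n²: ω_n = √4.378 = 2.092 rad/s and 2ζω_n = 3.5, so ζ = 3.5/(2·2.092) = 0.836.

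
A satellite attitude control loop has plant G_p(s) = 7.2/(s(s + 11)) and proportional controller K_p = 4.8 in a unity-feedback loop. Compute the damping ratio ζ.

With unity feedback the closed-loop characteristic equation is s² + 11s + 4.8·7.2 = s² + 11s + 34.56 = 0.
Matching s² + 2ζω_n s + ω_n²: ω_n = √34.56 = 5.879 rad/s and 2ζω_n = 11, so ζ = 11/(2·5.879) = 0.936.

ζ = 0.936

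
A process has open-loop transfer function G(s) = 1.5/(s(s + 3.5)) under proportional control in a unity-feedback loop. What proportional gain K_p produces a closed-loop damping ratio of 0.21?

Closed-loop characteristic equation: s² + 3.5s + K_p·1.5 = 0.
So ω_n = √(1.5K_p) and 2ζω_n = 3.5, giving ζ = 3.5/(2√(1.5K_p)).
Setting ζ = 0.21: √(1.5K_p) = 3.5/(2·0.21) = 8.333, so K_p = 69.44/1.5 = 46.3.

K_p = 46.3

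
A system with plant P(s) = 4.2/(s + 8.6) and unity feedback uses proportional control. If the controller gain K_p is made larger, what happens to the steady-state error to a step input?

The position error constant K_pos = K_p·P(0) grows with K_p, and e_ss = 1/(1+K_pos) falls.

decrease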